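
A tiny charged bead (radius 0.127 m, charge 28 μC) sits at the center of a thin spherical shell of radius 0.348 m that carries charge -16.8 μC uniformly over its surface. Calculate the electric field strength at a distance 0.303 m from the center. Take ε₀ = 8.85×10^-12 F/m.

By spherical symmetry E is radial; choose a Gaussian sphere of radius r = 0.303 m (between the bodies, 0.127 m < r < 0.348 m).
Only the inner charge is enclosed; the outer shell contributes nothing inside itself. Q_enc = 28 μC = 2.80×10^-5 C.
Since E is radial and uniform over the Gaussian sphere, Φ = E·4πr² = Q_enc/ε₀.
E = |Q_enc|/(4πε₀r²) = (2.80e-5)/(4π·8.85×10^-12·(0.303)²) = 2.74e6 N/C.

2.74×10^6 V/m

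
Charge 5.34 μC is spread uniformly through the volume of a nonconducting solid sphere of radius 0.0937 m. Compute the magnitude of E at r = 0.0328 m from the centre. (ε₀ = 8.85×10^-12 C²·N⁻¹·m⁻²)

E = 1.91e6 N/C

Use a concentric Gaussian sphere at r = 0.0328 m (r < R).
For a uniform sphere the enclosed fraction is (r/R)³, so Q_enc = (5.34 μC)(0.0328/0.0937)³ = 2.291e-7 C.
Applying ∮E·dA = Q_enc/ε₀ with Φ = E(4πr²):
E = |Q_enc|/(4πε₀r²) = (2.291e-7)/(4π·8.85×10^-12·(0.0328)²) = 1.91×10^6 N/C.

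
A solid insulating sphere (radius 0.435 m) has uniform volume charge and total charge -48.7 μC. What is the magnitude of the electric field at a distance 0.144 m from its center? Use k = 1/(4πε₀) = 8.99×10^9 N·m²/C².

E = 7.66e5 N/C

Symmetry ⇒ E = E(r) r̂. Gaussian sphere of radius r = 0.144 m (r < R).
For a uniform sphere the enclosed fraction is (r/R)³, so Q_enc = (-48.7 μC)(0.144/0.435)³ = -1.767×10^-6 C.
Applying ∮E·dA = Q_enc/ε₀ with Φ = E(4πr²):
E = k|Q_enc|/r² = (8.99×10^9)(1.767×10^-6)/(0.144)² = 7.66×10^5 N/C.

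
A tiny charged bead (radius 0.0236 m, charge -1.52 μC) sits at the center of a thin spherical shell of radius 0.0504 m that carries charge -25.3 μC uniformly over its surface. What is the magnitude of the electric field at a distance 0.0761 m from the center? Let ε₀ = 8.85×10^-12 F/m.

E ≈ 4.16e7 N/C

By spherical symmetry E is radial; choose a Gaussian sphere of radius r = 0.0761 m (r > 0.0504 m, enclosing both).
Q_enc = (-1.52 μC) + (-25.3 μC) = -2.682e-5 C.
Gauss's law: E·4πr² = Q_enc/ε₀.
E = |Q_enc|/(4πε₀r²) = (2.682e-5)/(4π·8.85×10^-12·(0.0761)²) = 4.16×10^7 N/C.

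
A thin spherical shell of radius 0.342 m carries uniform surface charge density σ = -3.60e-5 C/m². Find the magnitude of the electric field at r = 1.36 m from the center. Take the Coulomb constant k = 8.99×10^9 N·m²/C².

Use a concentric Gaussian sphere at r = 1.36 m (r > 0.342 m).
The entire shell is enclosed: Q_enc = σ·4πR² = (-3.60×10^-5)·4π·(0.342)² = -5.291×10^-5 C.
Gauss's law: E·4πr² = Q_enc/ε₀.
E = k|Q_enc|/r² = (8.99×10^9)(5.291×10^-5)/(1.36)² = 2.57×10^5 N/C.

E = 2.57×10^5 N/C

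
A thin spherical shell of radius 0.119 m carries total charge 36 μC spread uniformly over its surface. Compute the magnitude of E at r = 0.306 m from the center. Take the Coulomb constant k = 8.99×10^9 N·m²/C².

3.46×10^6 N/C

Symmetry ⇒ E = E(r) r̂. Gaussian sphere of radius r = 0.306 m (r > 0.119 m).
The entire shell is enclosed: Q_enc = 3.60e-5 C.
Since E is radial and uniform over the Gaussian sphere, Φ = E·4πr² = Q_enc/ε₀.
E = k|Q_enc|/r² = (8.99×10^9)(3.60×10^-5)/(0.306)² = 3.46×10^6 N/C.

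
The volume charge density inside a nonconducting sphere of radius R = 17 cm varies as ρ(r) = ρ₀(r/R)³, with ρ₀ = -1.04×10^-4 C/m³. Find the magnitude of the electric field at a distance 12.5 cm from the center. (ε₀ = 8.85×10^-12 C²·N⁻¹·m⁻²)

By spherical symmetry E is radial; choose a Gaussian sphere of radius r = 12.5 cm (r < R).
Integrate the density: Q_enc = 4π ∫₀^r ρ₀(r'/R)^3 r'² dr' = 4πρ₀ r^6/(6·R³) = -1.691×10^-7 C.
By Gauss's law, ∮E·dA = E·4πr² = Q_enc/ε₀.
E = |Q_enc|/(4πε₀r²) = (1.691e-7)/(4π·8.85×10^-12·(0.125)²) = 9.73×10^4 N/C.

E = 9.73e4 V/m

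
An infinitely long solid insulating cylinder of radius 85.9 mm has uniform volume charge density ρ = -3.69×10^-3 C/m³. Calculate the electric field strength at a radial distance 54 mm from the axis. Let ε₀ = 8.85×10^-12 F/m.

E ≈ 1.13×10^7 N/C

Choose a coaxial cylinder of radius r = 54 mm (arbitrary length L) as the Gaussian surface (r < R).
Charge inside radius r per length L is ρ·πr²·L, so λ_enc = ρπr² = -3.38e-5 C/m.
By Gauss's law (flux through the curved wall only), E·2πrL = λ_enc L/ε₀.
E = |λ_enc|/(2πε₀r) = (3.38×10^-5)/(2π·8.85×10^-12·0.054) = 1.13×10^7 N/C.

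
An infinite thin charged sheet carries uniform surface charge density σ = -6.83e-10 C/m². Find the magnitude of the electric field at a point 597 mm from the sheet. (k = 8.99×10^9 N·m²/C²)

|E| ≈ 38.6 V/m

Choose a cylindrical pillbox piercing the sheet, end faces (area A) parallel to it.
Only the two end caps contribute flux: Φ = 2EA. With Q_enc = σA, Gauss's law gives E = |σ|/(2ε₀).
E = 2πk|σ| = 2π(8.99×10^9)(6.83e-10) = 38.6 N/C.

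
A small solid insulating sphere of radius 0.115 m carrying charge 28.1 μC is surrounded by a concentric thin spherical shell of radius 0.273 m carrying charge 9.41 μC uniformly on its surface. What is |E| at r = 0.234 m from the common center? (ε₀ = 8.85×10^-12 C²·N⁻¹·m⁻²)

Symmetry ⇒ E = E(r) r̂. Gaussian sphere of radius r = 0.234 m (between the bodies, 0.115 m < r < 0.273 m).
The shell at 0.273 m lies outside the Gaussian surface, so Q_enc = 28.1 μC = 2.81×10^-5 C.
Applying ∮E·dA = Q_enc/ε₀ with Φ = E(4πr²):
E = |Q_enc|/(4πε₀r²) = (2.81×10^-5)/(4π·8.85×10^-12·(0.234)²) = 4.61×10^6 N/C.

E = 4.61e6 N/C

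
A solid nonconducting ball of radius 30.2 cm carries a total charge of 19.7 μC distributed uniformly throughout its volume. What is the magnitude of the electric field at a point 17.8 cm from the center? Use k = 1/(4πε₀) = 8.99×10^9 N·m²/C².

E = 1.14e6 N/C

By spherical symmetry E is radial; choose a Gaussian sphere of radius r = 17.8 cm (r < R).
Only the charge within r is enclosed: Q_enc = Q·(r/R)³ = (19.7 μC)·(17.8 cm/30.2 cm)³ = 4.034×10^-6 C.
Applying ∮E·dA = Q_enc/ε₀ with Φ = E(4πr²):
E = k|Q_enc|/r² = (8.99×10^9)(4.034e-6)/(0.178)² = 1.14e6 N/C.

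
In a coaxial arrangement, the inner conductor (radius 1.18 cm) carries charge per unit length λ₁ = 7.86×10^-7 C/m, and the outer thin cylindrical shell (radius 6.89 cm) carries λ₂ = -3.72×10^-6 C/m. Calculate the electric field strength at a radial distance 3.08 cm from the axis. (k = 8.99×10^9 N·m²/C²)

E ≈ 4.59×10^5 N/C

Choose a coaxial cylinder of radius r = 3.08 cm (arbitrary length L) as the Gaussian surface (between the conductors, 1.18 cm < r < 6.89 cm).
The shell at 6.89 cm lies outside the Gaussian surface, so λ_enc = λ₁ = 7.86e-7 C/m.
Since E is radial and uniform over the curved surface, Φ = E·2πrL = Q_enc/ε₀ = λ_enc L/ε₀.
E = 2k|λ_enc|/r = 2(8.99×10^9)(7.86e-7)/(0.0308) = 4.59×10^5 N/C.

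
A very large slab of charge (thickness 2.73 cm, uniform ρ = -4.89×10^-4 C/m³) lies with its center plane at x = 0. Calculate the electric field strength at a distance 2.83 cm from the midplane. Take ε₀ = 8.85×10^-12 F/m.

E ≈ 7.54×10^5 N/C

The point |x| = 2.83 cm lies outside the slab (half-thickness 0.01365 m). A symmetric pillbox spanning the full slab encloses Q_enc = ρ·d·A.
Flux = 2EA ⇒ E = |ρ|d/(2ε₀), independent of distance outside.
E = (4.89×10^-4)(0.0273)/(2·8.85×10^-12) = 7.54e5 N/C.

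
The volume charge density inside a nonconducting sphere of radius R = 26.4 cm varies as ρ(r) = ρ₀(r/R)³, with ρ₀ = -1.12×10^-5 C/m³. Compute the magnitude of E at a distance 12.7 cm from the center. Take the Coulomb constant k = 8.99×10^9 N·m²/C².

Use a concentric Gaussian sphere at r = 12.7 cm (r < R).
Integrate the density: Q_enc = 4π ∫₀^r ρ₀(r'/R)^3 r'² dr' = 4πρ₀ r^6/(6·R³) = -5.349×10^-9 C.
Gauss's law: E·4πr² = Q_enc/ε₀.
E = k|Q_enc|/r² = (8.99×10^9)(5.349e-9)/(0.127)² = 2.98×10^3 N/C.

E ≈ 2.98×10^3 V/m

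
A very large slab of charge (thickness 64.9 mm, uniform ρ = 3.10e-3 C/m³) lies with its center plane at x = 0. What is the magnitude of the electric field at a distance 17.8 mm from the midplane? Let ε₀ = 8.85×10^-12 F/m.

6.24e6 N/C

By symmetry E is perpendicular to the slab. A Gaussian pillbox from −17.8 mm to +17.8 mm (face area A) lies entirely within the slab.
Q_enc = ρ·(2x)·A and flux = 2EA, so 2EA = 2ρxA/ε₀ ⇒ E = |ρ|x/ε₀.
E = (3.10e-3)(0.0178)/(8.85×10^-12) = 6.24×10^6 N/C.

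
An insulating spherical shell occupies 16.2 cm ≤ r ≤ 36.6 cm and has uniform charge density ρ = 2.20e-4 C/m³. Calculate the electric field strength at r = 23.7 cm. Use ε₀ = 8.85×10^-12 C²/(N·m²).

Symmetry ⇒ E = E(r) r̂. Gaussian sphere of radius r = 23.7 cm (within the shell material, 16.2 cm < r < 36.6 cm).
Only the shell between 16.2 cm and r is enclosed: Q_enc = ρ·(4π/3)(r³ − a³) = (2.20×10^-4)·(4π/3)·((0.237)³ − (0.162)³) = 8.35×10^-6 C.
By Gauss's law, ∮E·dA = E·4πr² = Q_enc/ε₀.
E = |Q_enc|/(4πε₀r²) = (8.35×10^-6)/(4π·8.85×10^-12·(0.237)²) = 1.34×10^6 N/C.

|E| ≈ 1.34×10^6 N/C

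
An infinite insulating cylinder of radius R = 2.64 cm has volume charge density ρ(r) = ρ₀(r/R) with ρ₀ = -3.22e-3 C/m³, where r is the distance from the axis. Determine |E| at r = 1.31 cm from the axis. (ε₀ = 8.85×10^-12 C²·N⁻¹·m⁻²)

7.88e5 N/C

Coaxial Gaussian cylinder, radius r = 1.31 cm, length L (r < R).
λ_enc = ∫₀^r ρ(r')·2πr' dr' = (2πρ₀/R)·r^3/3 = -5.743×10^-7 C/m.
Gauss's law: E·2πrL = λ_enc L/ε₀.
E = |λ_enc|/(2πε₀r) = (5.743×10^-7)/(2π·8.85×10^-12·0.0131) = 7.88e5 N/C.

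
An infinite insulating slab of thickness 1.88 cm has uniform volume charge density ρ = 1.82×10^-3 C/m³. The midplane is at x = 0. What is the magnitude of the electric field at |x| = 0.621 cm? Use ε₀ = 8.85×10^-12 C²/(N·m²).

E = 1.28e6 N/C

By symmetry E is perpendicular to the slab. A Gaussian pillbox from −0.621 cm to +0.621 cm (face area A) lies entirely within the slab.
Q_enc = ρ·(2x)·A and flux = 2EA, so 2EA = 2ρxA/ε₀ ⇒ E = |ρ|x/ε₀.
E = (1.82×10^-3)(0.00621)/(8.85×10^-12) = 1.28×10^6 N/C.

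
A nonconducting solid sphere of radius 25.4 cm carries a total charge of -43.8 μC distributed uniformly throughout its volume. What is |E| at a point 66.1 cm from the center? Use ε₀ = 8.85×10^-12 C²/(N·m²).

9.01e5 N/C

By spherical symmetry E is radial; choose a Gaussian sphere of radius r = 66.1 cm (r > R, so the entire charge is enclosed).
Q_enc = -43.8 μC = -4.38e-5 C.
By Gauss's law, ∮E·dA = E·4πr² = Q_enc/ε₀.
E = |Q_enc|/(4πε₀r²) = (4.38×10^-5)/(4π·8.85×10^-12·(0.661)²) = 9.01×10^5 N/C.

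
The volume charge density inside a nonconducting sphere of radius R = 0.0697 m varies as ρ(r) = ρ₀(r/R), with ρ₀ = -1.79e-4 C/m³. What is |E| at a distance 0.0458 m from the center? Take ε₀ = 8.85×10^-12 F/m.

E = 1.52×10^5 N/C

By spherical symmetry E is radial; choose a Gaussian sphere of radius r = 0.0458 m (r < R).
Q_enc = ∫₀^r ρ(r')·4πr'² dr' = (4πρ₀/R) ∫₀^r r'^3 dr' = 4πρ₀ r^4/(4·R) = -3.55×10^-8 C.
By Gauss's law, ∮E·dA = E·4πr² = Q_enc/ε₀.
E = |Q_enc|/(4πε₀r²) = (3.55×10^-8)/(4π·8.85×10^-12·(0.0458)²) = 1.52×10^5 N/C.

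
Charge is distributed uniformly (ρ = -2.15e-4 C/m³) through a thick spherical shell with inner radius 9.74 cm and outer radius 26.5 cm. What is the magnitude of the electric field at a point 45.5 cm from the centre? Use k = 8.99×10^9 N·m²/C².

Take a concentric spherical Gaussian surface of radius r = 45.5 cm (r > 26.5 cm, enclosing the whole shell).
Q_enc = ρ·(4π/3)(b³ − a³) = (-2.15×10^-4)·(4π/3)·((0.265)³ − (0.0974)³) = -1.593×10^-5 C.
Gauss's law: E·4πr² = Q_enc/ε₀.
E = k|Q_enc|/r² = (8.99×10^9)(1.593e-5)/(0.455)² = 6.92e5 N/C.

|E| ≈ 6.92e5 N/C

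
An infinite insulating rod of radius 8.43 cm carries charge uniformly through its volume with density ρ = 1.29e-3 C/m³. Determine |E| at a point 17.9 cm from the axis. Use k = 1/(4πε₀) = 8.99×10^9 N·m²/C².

By cylindrical symmetry E is radial; use a coaxial Gaussian cylinder of radius 17.9 cm and length L (r > 8.43 cm, full cross-section enclosed).
λ_enc = ρ·πR² = (1.29×10^-3)π(0.0843)² = 2.88×10^-5 C/m.
Gauss's law: E·2πrL = λ_enc L/ε₀.
E = 2k|λ_enc|/r = 2(8.99×10^9)(2.88×10^-5)/(0.179) = 2.89×10^6 N/C.

E ≈ 2.89×10^6 N/C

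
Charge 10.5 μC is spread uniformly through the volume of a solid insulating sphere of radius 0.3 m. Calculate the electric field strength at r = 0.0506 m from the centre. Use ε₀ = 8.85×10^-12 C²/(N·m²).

Use a concentric Gaussian sphere at r = 0.0506 m (r < R).
Only the charge within r is enclosed: Q_enc = Q·(r/R)³ = (10.5 μC)·(0.0506 m/0.3 m)³ = 5.038×10^-8 C.
Applying ∮E·dA = Q_enc/ε₀ with Φ = E(4πr²):
E = |Q_enc|/(4πε₀r²) = (5.038×10^-8)/(4π·8.85×10^-12·(0.0506)²) = 1.77e5 N/C.

|E| ≈ 1.77e5 N/C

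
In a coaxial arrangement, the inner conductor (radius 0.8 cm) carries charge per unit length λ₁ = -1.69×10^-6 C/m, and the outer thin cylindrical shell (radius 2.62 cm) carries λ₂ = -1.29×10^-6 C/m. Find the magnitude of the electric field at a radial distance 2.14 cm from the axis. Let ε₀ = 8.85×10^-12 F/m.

E = 1.42×10^6 V/m

Coaxial Gaussian cylinder, radius r = 2.14 cm, length L (between the conductors, 0.8 cm < r < 2.62 cm).
The shell at 2.62 cm lies outside the Gaussian surface, so λ_enc = λ₁ = -1.69e-6 C/m.
Applying ∮E·dA = Q_enc/ε₀ with the end caps contributing no flux:
E = |λ_enc|/(2πε₀r) = (1.69×10^-6)/(2π·8.85×10^-12·0.0214) = 1.42e6 N/C.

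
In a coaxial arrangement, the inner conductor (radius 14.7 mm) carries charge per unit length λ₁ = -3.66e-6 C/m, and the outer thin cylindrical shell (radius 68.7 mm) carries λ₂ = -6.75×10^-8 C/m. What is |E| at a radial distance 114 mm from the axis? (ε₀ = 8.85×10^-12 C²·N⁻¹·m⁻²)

Choose a coaxial cylinder of radius r = 114 mm (arbitrary length L) as the Gaussian surface (r > 68.7 mm, enclosing both).
λ_enc = λ₁ + λ₂ = (-3.66×10^-6) + (-6.75×10^-8) = -3.728×10^-6 C/m.
Gauss's law: E·2πrL = λ_enc L/ε₀.
E = |λ_enc|/(2πε₀r) = (3.728e-6)/(2π·8.85×10^-12·0.114) = 5.88e5 N/C.

|E| = 5.88×10^5 N/C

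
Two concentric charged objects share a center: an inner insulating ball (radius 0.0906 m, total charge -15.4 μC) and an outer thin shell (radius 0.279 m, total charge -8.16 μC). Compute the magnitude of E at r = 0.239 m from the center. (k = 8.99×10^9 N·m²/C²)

E ≈ 2.42e6 V/m

By spherical symmetry E is radial; choose a Gaussian sphere of radius r = 0.239 m (between the bodies, 0.0906 m < r < 0.279 m).
The shell at 0.279 m lies outside the Gaussian surface, so Q_enc = -15.4 μC = -1.54e-5 C.
Applying ∮E·dA = Q_enc/ε₀ with Φ = E(4πr²):
E = k|Q_enc|/r² = (8.99×10^9)(1.54×10^-5)/(0.239)² = 2.42e6 N/C.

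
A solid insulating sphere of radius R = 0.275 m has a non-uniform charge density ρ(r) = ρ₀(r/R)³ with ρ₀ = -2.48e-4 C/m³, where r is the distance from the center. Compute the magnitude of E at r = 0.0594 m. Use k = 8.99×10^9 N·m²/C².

E ≈ 2.80×10^3 V/m

Symmetry ⇒ E = E(r) r̂. Gaussian sphere of radius r = 0.0594 m (r < R).
Integrate the density: Q_enc = 4π ∫₀^r ρ₀(r'/R)^3 r'² dr' = 4πρ₀ r^6/(6·R³) = -1.097×10^-9 C.
Gauss's law: E·4πr² = Q_enc/ε₀.
E = k|Q_enc|/r² = (8.99×10^9)(1.097×10^-9)/(0.0594)² = 2.80×10^3 N/C.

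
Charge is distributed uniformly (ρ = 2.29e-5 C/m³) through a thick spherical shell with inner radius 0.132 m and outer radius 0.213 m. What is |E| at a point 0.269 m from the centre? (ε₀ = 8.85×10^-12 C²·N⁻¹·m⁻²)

Take a concentric spherical Gaussian surface of radius r = 0.269 m (r > 0.213 m, enclosing the whole shell).
Q_enc = ρ·(4π/3)(b³ − a³) = (2.29×10^-5)·(4π/3)·((0.213)³ − (0.132)³) = 7.063e-7 C.
Since E is radial and uniform over the Gaussian sphere, Φ = E·4πr² = Q_enc/ε₀.
E = |Q_enc|/(4πε₀r²) = (7.063e-7)/(4π·8.85×10^-12·(0.269)²) = 8.78×10^4 N/C.

|E| = 8.78×10^4 V/m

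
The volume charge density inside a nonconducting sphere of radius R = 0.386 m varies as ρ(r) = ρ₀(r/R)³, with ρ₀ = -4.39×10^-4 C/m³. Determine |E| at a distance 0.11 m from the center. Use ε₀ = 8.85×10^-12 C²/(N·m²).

2.10×10^4 V/m

Take a concentric spherical Gaussian surface of radius r = 0.11 m (r < R).
Q_enc = ∫₀^r ρ(r')·4πr'² dr' = (4πρ₀/R³) ∫₀^r r'^5 dr' = 4πρ₀ r^6/(6·R³) = -2.832×10^-8 C.
Applying ∮E·dA = Q_enc/ε₀ with Φ = E(4πr²):
E = |Q_enc|/(4πε₀r²) = (2.832×10^-8)/(4π·8.85×10^-12·(0.11)²) = 2.10e4 N/C.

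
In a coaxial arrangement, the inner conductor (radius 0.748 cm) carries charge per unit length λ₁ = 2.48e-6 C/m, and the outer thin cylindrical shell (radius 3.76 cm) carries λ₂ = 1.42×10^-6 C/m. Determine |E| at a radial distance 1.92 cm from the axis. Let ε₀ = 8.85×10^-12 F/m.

By cylindrical symmetry E is radial; use a coaxial Gaussian cylinder of radius 1.92 cm and length L (between the conductors, 0.748 cm < r < 3.76 cm).
The shell at 3.76 cm lies outside the Gaussian surface, so λ_enc = λ₁ = 2.48×10^-6 C/m.
Since E is radial and uniform over the curved surface, Φ = E·2πrL = Q_enc/ε₀ = λ_enc L/ε₀.
E = |λ_enc|/(2πε₀r) = (2.48×10^-6)/(2π·8.85×10^-12·0.0192) = 2.32×10^6 N/C.

|E| ≈ 2.32e6 V/m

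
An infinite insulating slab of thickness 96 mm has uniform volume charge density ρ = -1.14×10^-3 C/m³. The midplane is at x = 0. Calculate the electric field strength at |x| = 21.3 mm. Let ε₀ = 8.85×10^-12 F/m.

By symmetry E is perpendicular to the slab. A Gaussian pillbox from −21.3 mm to +21.3 mm (face area A) lies entirely within the slab.
Q_enc = ρ·(2x)·A and flux = 2EA, so 2EA = 2ρxA/ε₀ ⇒ E = |ρ|x/ε₀.
E = (1.14×10^-3)(0.0213)/(8.85×10^-12) = 2.74×10^6 N/C.

|E| = 2.74×10^6 N/C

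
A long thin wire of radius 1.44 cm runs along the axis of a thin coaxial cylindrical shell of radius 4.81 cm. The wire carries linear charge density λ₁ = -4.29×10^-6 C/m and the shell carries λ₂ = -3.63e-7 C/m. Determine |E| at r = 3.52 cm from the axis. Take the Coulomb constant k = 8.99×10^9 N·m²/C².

E ≈ 2.19×10^6 N/C

Take a coaxial cylindrical Gaussian surface of radius r = 3.52 cm and length L (between the conductors, 1.44 cm < r < 4.81 cm).
Only the inner wire is enclosed; the outer shell contributes nothing inside itself. λ_enc = λ₁ = -4.29e-6 C/m.
By Gauss's law (flux through the curved wall only), E·2πrL = λ_enc L/ε₀.
E = 2k|λ_enc|/r = 2(8.99×10^9)(4.29×10^-6)/(0.0352) = 2.19×10^6 N/C.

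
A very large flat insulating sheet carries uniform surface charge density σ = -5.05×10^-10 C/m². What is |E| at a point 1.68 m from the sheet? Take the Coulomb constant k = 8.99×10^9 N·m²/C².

28.5 V/m

By planar symmetry E is perpendicular to the sheet and uniform; use a Gaussian pillbox with flat faces of area A on each side of the sheet.
Only the two end caps contribute flux: Φ = 2EA. With Q_enc = σA, Gauss's law gives E = |σ|/(2ε₀).
E = 2πk|σ| = 2π(8.99×10^9)(5.05×10^-10) = 28.5 N/C.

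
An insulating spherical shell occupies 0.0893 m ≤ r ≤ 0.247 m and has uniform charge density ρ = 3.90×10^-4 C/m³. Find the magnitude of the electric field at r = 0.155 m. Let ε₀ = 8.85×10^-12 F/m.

|E| ≈ 1.84×10^6 N/C

Symmetry ⇒ E = E(r) r̂. Gaussian sphere of radius r = 0.155 m (within the shell material, 0.0893 m < r < 0.247 m).
Enclosed charge is the volume from a to r: Q_enc = (4π/3)ρ(r³ − a³) = 4.92e-6 C.
Gauss's law: E·4πr² = Q_enc/ε₀.
E = |Q_enc|/(4πε₀r²) = (4.92×10^-6)/(4π·8.85×10^-12·(0.155)²) = 1.84×10^6 N/C.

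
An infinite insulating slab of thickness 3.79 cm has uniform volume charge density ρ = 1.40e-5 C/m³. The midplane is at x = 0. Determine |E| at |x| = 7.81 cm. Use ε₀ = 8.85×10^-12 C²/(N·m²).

The point |x| = 7.81 cm lies outside the slab (half-thickness 0.01895 m). A symmetric pillbox spanning the full slab encloses Q_enc = ρ·d·A.
Flux = 2EA ⇒ E = |ρ|d/(2ε₀), independent of distance outside.
E = (1.40×10^-5)(0.0379)/(2·8.85×10^-12) = 3.00e4 N/C.

E = 3.00×10^4 V/m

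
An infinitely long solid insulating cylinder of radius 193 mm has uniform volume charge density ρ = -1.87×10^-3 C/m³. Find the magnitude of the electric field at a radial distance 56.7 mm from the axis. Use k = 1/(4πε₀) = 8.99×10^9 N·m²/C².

By cylindrical symmetry E is radial; use a coaxial Gaussian cylinder of radius 56.7 mm and length L (r < R).
Enclosed charge per unit length: λ_enc = ρ·πr² = (-1.87e-3)π(0.0567)² = -1.889×10^-5 C/m.
Since E is radial and uniform over the curved surface, Φ = E·2πrL = Q_enc/ε₀ = λ_enc L/ε₀.
E = 2k|λ_enc|/r = 2(8.99×10^9)(1.889e-5)/(0.0567) = 5.99×10^6 N/C.

5.99×10^6 N/C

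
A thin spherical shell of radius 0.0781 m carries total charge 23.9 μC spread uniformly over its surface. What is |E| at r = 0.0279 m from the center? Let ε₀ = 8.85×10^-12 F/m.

|E| = 0 V/m

Symmetry ⇒ E = E(r) r̂. Gaussian sphere of radius r = 0.0279 m (inside the shell, r < 0.0781 m).
No charge lies within this surface, so Q_enc = 0 and Gauss's law gives E·4πr² = 0 ⇒ E = 0.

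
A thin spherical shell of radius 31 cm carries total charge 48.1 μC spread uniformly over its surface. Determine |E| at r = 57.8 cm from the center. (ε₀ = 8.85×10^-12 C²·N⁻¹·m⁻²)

|E| ≈ 1.29×10^6 N/C

Use a concentric Gaussian sphere at r = 57.8 cm (r > 31 cm).
The entire shell is enclosed: Q_enc = 4.81e-5 C.
Gauss's law: E·4πr² = Q_enc/ε₀.
E = |Q_enc|/(4πε₀r²) = (4.81×10^-5)/(4π·8.85×10^-12·(0.578)²) = 1.29×10^6 N/C.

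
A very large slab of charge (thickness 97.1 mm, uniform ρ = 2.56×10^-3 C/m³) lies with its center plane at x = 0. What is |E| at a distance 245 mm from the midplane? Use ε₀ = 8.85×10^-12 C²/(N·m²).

The point |x| = 245 mm lies outside the slab (half-thickness 0.04855 m). A symmetric pillbox spanning the full slab encloses Q_enc = ρ·d·A.
Flux = 2EA ⇒ E = |ρ|d/(2ε₀), independent of distance outside.
E = (2.56e-3)(0.0971)/(2·8.85×10^-12) = 1.40×10^7 N/C.

E = 1.40e7 N/C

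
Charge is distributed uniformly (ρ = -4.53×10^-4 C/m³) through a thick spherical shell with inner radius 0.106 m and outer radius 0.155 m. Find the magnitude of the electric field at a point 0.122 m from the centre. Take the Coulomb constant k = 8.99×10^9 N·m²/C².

Take a concentric spherical Gaussian surface of radius r = 0.122 m (within the shell material, 0.106 m < r < 0.155 m).
Only the shell between 0.106 m and r is enclosed: Q_enc = ρ·(4π/3)(r³ − a³) = (-4.53×10^-4)·(4π/3)·((0.122)³ − (0.106)³) = -1.186×10^-6 C.
Gauss's law: E·4πr² = Q_enc/ε₀.
E = k|Q_enc|/r² = (8.99×10^9)(1.186×10^-6)/(0.122)² = 7.16×10^5 N/C.

7.16×10^5 V/m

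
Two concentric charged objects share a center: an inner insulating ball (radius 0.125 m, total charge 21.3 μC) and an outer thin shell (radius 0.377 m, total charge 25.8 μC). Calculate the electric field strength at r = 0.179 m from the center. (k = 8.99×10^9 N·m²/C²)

E ≈ 5.98×10^6 N/C

Symmetry ⇒ E = E(r) r̂. Gaussian sphere of radius r = 0.179 m (between the bodies, 0.125 m < r < 0.377 m).
Only the inner charge is enclosed; the outer shell contributes nothing inside itself. Q_enc = 21.3 μC = 2.13×10^-5 C.
Applying ∮E·dA = Q_enc/ε₀ with Φ = E(4πr²):
E = k|Q_enc|/r² = (8.99×10^9)(2.13×10^-5)/(0.179)² = 5.98×10^6 N/C.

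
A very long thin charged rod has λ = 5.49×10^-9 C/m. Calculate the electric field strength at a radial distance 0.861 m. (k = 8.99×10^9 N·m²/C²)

By cylindrical symmetry E is radial; use a coaxial Gaussian cylinder of radius 0.861 m and length L.
Q_enc = λL, so λ_enc = 5.49×10^-9 C/m.
By Gauss's law (flux through the curved wall only), E·2πrL = λ_enc L/ε₀.
E = 2k|λ_enc|/r = 2(8.99×10^9)(5.49×10^-9)/(0.861) = 115 N/C.

|E| = 115 N/C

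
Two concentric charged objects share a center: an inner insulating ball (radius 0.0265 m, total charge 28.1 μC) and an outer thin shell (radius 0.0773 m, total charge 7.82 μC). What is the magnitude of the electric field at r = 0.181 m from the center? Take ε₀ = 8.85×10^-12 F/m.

Use a concentric Gaussian sphere at r = 0.181 m (r > 0.0773 m, enclosing both).
Q_enc = (28.1 μC) + (7.82 μC) = 3.592e-5 C.
By Gauss's law, ∮E·dA = E·4πr² = Q_enc/ε₀.
E = |Q_enc|/(4πε₀r²) = (3.592×10^-5)/(4π·8.85×10^-12·(0.181)²) = 9.86e6 N/C.

|E| = 9.86e6 N/C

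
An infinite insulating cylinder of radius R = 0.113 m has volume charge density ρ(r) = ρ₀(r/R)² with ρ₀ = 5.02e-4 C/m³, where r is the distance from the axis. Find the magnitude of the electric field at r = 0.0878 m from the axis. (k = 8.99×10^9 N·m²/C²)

Take a coaxial cylindrical Gaussian surface of radius r = 0.0878 m and length L (r < R).
Integrating ρ over the cross-section to radius r: λ_enc = (2πρ₀/R²) ∫₀^r r'^3 dr' = 2πρ₀ r^4/(4·R²) = 3.67×10^-6 C/m.
Applying ∮E·dA = Q_enc/ε₀ with the end caps contributing no flux:
E = 2k|λ_enc|/r = 2(8.99×10^9)(3.67×10^-6)/(0.0878) = 7.52×10^5 N/C.

E ≈ 7.52e5 N/C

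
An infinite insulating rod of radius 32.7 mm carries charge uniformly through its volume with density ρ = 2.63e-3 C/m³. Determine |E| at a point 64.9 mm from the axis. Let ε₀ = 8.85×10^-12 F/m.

By cylindrical symmetry E is radial; use a coaxial Gaussian cylinder of radius 64.9 mm and length L (r > 32.7 mm, full cross-section enclosed).
λ_enc = ρ·πR² = (2.63×10^-3)π(0.0327)² = 8.835×10^-6 C/m.
By Gauss's law (flux through the curved wall only), E·2πrL = λ_enc L/ε₀.
E = |λ_enc|/(2πε₀r) = (8.835×10^-6)/(2π·8.85×10^-12·0.0649) = 2.45×10^6 N/C.

E = 2.45×10^6 V/m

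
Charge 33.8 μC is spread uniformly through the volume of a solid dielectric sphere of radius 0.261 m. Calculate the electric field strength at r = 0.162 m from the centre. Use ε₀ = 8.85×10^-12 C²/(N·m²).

|E| ≈ 2.77e6 N/C

By spherical symmetry E is radial; choose a Gaussian sphere of radius r = 0.162 m (r < R).
Only the charge within r is enclosed: Q_enc = Q·(r/R)³ = (33.8 μC)·(0.162 m/0.261 m)³ = 8.082×10^-6 C.
Gauss's law: E·4πr² = Q_enc/ε₀.
E = |Q_enc|/(4πε₀r²) = (8.082e-6)/(4π·8.85×10^-12·(0.162)²) = 2.77e6 N/C.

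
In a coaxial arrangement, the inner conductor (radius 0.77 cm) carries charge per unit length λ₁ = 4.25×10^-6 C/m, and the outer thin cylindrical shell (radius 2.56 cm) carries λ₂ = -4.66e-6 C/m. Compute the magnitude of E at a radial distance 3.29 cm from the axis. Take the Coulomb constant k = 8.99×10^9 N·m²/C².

|E| ≈ 2.24e5 V/m

Coaxial Gaussian cylinder, radius r = 3.29 cm, length L (r > 2.56 cm, enclosing both).
λ_enc = λ₁ + λ₂ = (4.25e-6) + (-4.66×10^-6) = -4.10×10^-7 C/m.
Since E is radial and uniform over the curved surface, Φ = E·2πrL = Q_enc/ε₀ = λ_enc L/ε₀.
E = 2k|λ_enc|/r = 2(8.99×10^9)(4.10×10^-7)/(0.0329) = 2.24×10^5 N/C.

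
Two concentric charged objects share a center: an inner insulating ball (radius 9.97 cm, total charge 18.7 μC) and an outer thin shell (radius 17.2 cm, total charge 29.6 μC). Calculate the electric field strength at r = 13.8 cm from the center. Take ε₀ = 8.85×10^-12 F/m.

Take a concentric spherical Gaussian surface of radius r = 13.8 cm (between the bodies, 9.97 cm < r < 17.2 cm).
Only the inner charge is enclosed; the outer shell contributes nothing inside itself. Q_enc = 18.7 μC = 1.87×10^-5 C.
Gauss's law: E·4πr² = Q_enc/ε₀.
E = |Q_enc|/(4πε₀r²) = (1.87×10^-5)/(4π·8.85×10^-12·(0.138)²) = 8.83e6 N/C.

|E| = 8.83×10^6 N/C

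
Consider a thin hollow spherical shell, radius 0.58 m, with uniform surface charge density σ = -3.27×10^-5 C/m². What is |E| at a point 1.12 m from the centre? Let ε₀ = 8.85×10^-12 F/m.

|E| = 9.91e5 N/C

By spherical symmetry E is radial; choose a Gaussian sphere of radius r = 1.12 m (r > 0.58 m).
The entire shell is enclosed: Q_enc = σ·4πR² = (-3.27e-5)·4π·(0.58)² = -1.382×10^-4 C.
Gauss's law: E·4πr² = Q_enc/ε₀.
E = |Q_enc|/(4πε₀r²) = (1.382×10^-4)/(4π·8.85×10^-12·(1.12)²) = 9.91×10^5 N/C.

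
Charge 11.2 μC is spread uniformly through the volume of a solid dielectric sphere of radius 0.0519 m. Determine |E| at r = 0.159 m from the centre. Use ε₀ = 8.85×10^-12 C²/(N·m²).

E = 3.98×10^6 N/C

Take a concentric spherical Gaussian surface of radius r = 0.159 m (r > R, so the entire charge is enclosed).
Q_enc = 11.2 μC = 1.12×10^-5 C.
By Gauss's law, ∮E·dA = E·4πr² = Q_enc/ε₀.
E = |Q_enc|/(4πε₀r²) = (1.12e-5)/(4π·8.85×10^-12·(0.159)²) = 3.98e6 N/C.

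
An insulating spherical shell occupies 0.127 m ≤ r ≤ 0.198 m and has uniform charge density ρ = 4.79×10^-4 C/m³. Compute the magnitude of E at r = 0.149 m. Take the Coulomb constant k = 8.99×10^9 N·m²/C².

E ≈ 1.02e6 N/C

By spherical symmetry E is radial; choose a Gaussian sphere of radius r = 0.149 m (within the shell material, 0.127 m < r < 0.198 m).
Enclosed charge is the volume from a to r: Q_enc = (4π/3)ρ(r³ − a³) = 2.527e-6 C.
Applying ∮E·dA = Q_enc/ε₀ with Φ = E(4πr²):
E = k|Q_enc|/r² = (8.99×10^9)(2.527e-6)/(0.149)² = 1.02×10^6 N/C.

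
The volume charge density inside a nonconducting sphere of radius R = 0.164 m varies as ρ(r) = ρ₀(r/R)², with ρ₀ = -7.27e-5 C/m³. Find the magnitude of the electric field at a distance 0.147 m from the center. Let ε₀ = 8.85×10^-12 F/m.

|E| = 1.94×10^5 N/C

Use a concentric Gaussian sphere at r = 0.147 m (r < R).
Q_enc = ∫₀^r ρ(r')·4πr'² dr' = (4πρ₀/R²) ∫₀^r r'^4 dr' = 4πρ₀ r^5/(5·R²) = -4.663×10^-7 C.
Since E is radial and uniform over the Gaussian sphere, Φ = E·4πr² = Q_enc/ε₀.
E = |Q_enc|/(4πε₀r²) = (4.663e-7)/(4π·8.85×10^-12·(0.147)²) = 1.94×10^5 N/C.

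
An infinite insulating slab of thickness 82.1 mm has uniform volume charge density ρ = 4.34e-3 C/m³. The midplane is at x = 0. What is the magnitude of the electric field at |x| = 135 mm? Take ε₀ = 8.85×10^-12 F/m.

The point |x| = 135 mm lies outside the slab (half-thickness 0.04105 m). A symmetric pillbox spanning the full slab encloses Q_enc = ρ·d·A.
Flux = 2EA ⇒ E = |ρ|d/(2ε₀), independent of distance outside.
E = (4.34×10^-3)(0.0821)/(2·8.85×10^-12) = 2.01×10^7 N/C.

|E| ≈ 2.01e7 N/C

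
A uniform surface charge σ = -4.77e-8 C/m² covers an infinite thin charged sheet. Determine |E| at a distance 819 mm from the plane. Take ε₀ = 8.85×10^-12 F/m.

Choose a cylindrical pillbox piercing the sheet, end faces (area A) parallel to it.
Only the two end caps contribute flux: Φ = 2EA. With Q_enc = σA, Gauss's law gives E = |σ|/(2ε₀).
E = |σ|/(2ε₀) = (4.77e-8)/(2·8.85×10^-12) = 2.69×10^3 N/C.

|E| = 2.69e3 N/C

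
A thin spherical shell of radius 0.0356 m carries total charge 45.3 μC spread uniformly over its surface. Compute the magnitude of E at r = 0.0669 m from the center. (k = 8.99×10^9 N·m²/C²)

Take a concentric spherical Gaussian surface of radius r = 0.0669 m (r > 0.0356 m).
The entire shell is enclosed: Q_enc = 4.53×10^-5 C.
Gauss's law: E·4πr² = Q_enc/ε₀.
E = k|Q_enc|/r² = (8.99×10^9)(4.53e-5)/(0.0669)² = 9.10×10^7 N/C.

9.10e7 V/m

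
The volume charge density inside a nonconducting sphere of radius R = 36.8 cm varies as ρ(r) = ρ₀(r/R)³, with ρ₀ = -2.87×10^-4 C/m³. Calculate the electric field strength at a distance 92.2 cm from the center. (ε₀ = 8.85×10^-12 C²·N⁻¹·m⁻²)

|E| = 3.17×10^5 V/m

By spherical symmetry E is radial; choose a Gaussian sphere of radius r = 92.2 cm (r > R, all charge enclosed).
Q_enc = 4π ∫₀^R ρ₀(r'/R)^3 r'² dr' = 4πρ₀R³/6 = -2.996×10^-5 C.
Gauss's law: E·4πr² = Q_enc/ε₀.
E = |Q_enc|/(4πε₀r²) = (2.996e-5)/(4π·8.85×10^-12·(0.922)²) = 3.17e5 N/C.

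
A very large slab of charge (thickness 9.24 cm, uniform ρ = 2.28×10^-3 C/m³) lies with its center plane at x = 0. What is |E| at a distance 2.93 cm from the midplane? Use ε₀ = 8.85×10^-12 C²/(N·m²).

|E| ≈ 7.55e6 V/m

By symmetry E is perpendicular to the slab. A Gaussian pillbox from −2.93 cm to +2.93 cm (face area A) lies entirely within the slab.
Q_enc = ρ·(2x)·A and flux = 2EA, so 2EA = 2ρxA/ε₀ ⇒ E = |ρ|x/ε₀.
E = (2.28×10^-3)(0.0293)/(8.85×10^-12) = 7.55×10^6 N/C.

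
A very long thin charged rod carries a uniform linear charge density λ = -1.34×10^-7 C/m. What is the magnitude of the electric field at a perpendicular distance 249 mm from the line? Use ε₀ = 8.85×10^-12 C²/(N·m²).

9.68×10^3 N/C

Take a coaxial cylindrical Gaussian surface of radius r = 249 mm and length L.
Q_enc = λL, so λ_enc = -1.34e-7 C/m.
By Gauss's law (flux through the curved wall only), E·2πrL = λ_enc L/ε₀.
E = |λ_enc|/(2πε₀r) = (1.34×10^-7)/(2π·8.85×10^-12·0.249) = 9.68e3 N/C.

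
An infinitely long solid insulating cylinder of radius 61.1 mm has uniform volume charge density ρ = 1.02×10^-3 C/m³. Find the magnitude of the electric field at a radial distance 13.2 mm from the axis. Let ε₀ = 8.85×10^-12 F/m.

E ≈ 7.61e5 N/C

Choose a coaxial cylinder of radius r = 13.2 mm (arbitrary length L) as the Gaussian surface (r < R).
Enclosed charge per unit length: λ_enc = ρ·πr² = (1.02×10^-3)π(0.0132)² = 5.583e-7 C/m.
Gauss's law: E·2πrL = λ_enc L/ε₀.
E = |λ_enc|/(2πε₀r) = (5.583×10^-7)/(2π·8.85×10^-12·0.0132) = 7.61×10^5 N/C.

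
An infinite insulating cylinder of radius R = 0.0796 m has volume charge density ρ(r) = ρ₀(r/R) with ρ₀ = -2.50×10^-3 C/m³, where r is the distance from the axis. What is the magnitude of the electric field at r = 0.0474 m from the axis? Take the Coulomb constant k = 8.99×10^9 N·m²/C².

|E| ≈ 2.66×10^6 V/m

Take a coaxial cylindrical Gaussian surface of radius r = 0.0474 m and length L (r < R).
Integrating ρ over the cross-section to radius r: λ_enc = (2πρ₀/R) ∫₀^r r'^2 dr' = 2πρ₀ r^3/(3·R) = -7.005e-6 C/m.
Since E is radial and uniform over the curved surface, Φ = E·2πrL = Q_enc/ε₀ = λ_enc L/ε₀.
E = 2k|λ_enc|/r = 2(8.99×10^9)(7.005e-6)/(0.0474) = 2.66e6 N/C.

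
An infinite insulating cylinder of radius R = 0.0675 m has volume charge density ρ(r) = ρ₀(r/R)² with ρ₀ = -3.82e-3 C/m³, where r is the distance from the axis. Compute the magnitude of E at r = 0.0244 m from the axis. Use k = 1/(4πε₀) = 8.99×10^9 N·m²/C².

Choose a coaxial cylinder of radius r = 0.0244 m (arbitrary length L) as the Gaussian surface (r < R).
Integrating ρ over the cross-section to radius r: λ_enc = (2πρ₀/R²) ∫₀^r r'^3 dr' = 2πρ₀ r^4/(4·R²) = -4.668×10^-7 C/m.
Gauss's law: E·2πrL = λ_enc L/ε₀.
E = 2k|λ_enc|/r = 2(8.99×10^9)(4.668×10^-7)/(0.0244) = 3.44×10^5 N/C.

|E| = 3.44e5 N/C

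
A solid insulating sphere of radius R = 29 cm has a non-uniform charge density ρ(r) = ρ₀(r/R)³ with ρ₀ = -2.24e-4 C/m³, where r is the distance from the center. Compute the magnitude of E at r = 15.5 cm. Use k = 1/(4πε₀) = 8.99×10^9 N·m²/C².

Use a concentric Gaussian sphere at r = 15.5 cm (r < R).
Q_enc = ∫₀^r ρ(r')·4πr'² dr' = (4πρ₀/R³) ∫₀^r r'^5 dr' = 4πρ₀ r^6/(6·R³) = -2.667e-7 C.
Applying ∮E·dA = Q_enc/ε₀ with Φ = E(4πr²):
E = k|Q_enc|/r² = (8.99×10^9)(2.667e-7)/(0.155)² = 9.98e4 N/C.

E = 9.98×10^4 N/C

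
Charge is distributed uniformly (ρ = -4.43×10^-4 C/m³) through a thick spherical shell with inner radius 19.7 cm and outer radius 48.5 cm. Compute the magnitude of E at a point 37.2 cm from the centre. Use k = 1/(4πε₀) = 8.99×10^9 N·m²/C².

Take a concentric spherical Gaussian surface of radius r = 37.2 cm (within the shell material, 19.7 cm < r < 48.5 cm).
Enclosed charge is the volume from a to r: Q_enc = (4π/3)ρ(r³ − a³) = -8.134×10^-5 C.
Applying ∮E·dA = Q_enc/ε₀ with Φ = E(4πr²):
E = k|Q_enc|/r² = (8.99×10^9)(8.134×10^-5)/(0.372)² = 5.28×10^6 N/C.

E = 5.28e6 N/C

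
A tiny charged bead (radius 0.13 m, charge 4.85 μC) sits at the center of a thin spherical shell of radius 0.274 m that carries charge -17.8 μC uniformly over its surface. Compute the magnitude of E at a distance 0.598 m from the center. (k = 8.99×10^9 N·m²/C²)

Take a concentric spherical Gaussian surface of radius r = 0.598 m (r > 0.274 m, enclosing both).
Q_enc = (4.85 μC) + (-17.8 μC) = -1.295×10^-5 C.
Gauss's law: E·4πr² = Q_enc/ε₀.
E = k|Q_enc|/r² = (8.99×10^9)(1.295×10^-5)/(0.598)² = 3.26×10^5 N/C.

3.26×10^5 N/C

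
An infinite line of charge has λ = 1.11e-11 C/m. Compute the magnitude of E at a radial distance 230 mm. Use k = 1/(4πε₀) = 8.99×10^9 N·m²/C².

E = 0.868 N/C

Choose a coaxial cylinder of radius r = 230 mm (arbitrary length L) as the Gaussian surface.
Q_enc = λL, so λ_enc = 1.11e-11 C/m.
Applying ∮E·dA = Q_enc/ε₀ with the end caps contributing no flux:
E = 2k|λ_enc|/r = 2(8.99×10^9)(1.11×10^-11)/(0.23) = 0.868 N/C.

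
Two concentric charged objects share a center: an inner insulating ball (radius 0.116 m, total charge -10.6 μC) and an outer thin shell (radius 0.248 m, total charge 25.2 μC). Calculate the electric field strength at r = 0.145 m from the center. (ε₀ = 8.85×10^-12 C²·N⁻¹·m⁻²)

Use a concentric Gaussian sphere at r = 0.145 m (between the bodies, 0.116 m < r < 0.248 m).
The shell at 0.248 m lies outside the Gaussian surface, so Q_enc = -10.6 μC = -1.06e-5 C.
Since E is radial and uniform over the Gaussian sphere, Φ = E·4πr² = Q_enc/ε₀.
E = |Q_enc|/(4πε₀r²) = (1.06e-5)/(4π·8.85×10^-12·(0.145)²) = 4.53×10^6 N/C.

|E| = 4.53e6 N/C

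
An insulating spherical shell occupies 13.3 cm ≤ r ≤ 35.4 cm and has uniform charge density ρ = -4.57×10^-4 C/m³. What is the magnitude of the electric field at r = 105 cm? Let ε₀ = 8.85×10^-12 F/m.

|E| = 6.56×10^5 N/C

Take a concentric spherical Gaussian surface of radius r = 105 cm (r > 35.4 cm, enclosing the whole shell).
Q_enc = ρ·(4π/3)(b³ − a³) = (-4.57×10^-4)·(4π/3)·((0.354)³ − (0.133)³) = -8.042e-5 C.
Gauss's law: E·4πr² = Q_enc/ε₀.
E = |Q_enc|/(4πε₀r²) = (8.042×10^-5)/(4π·8.85×10^-12·(1.05)²) = 6.56×10^5 N/C.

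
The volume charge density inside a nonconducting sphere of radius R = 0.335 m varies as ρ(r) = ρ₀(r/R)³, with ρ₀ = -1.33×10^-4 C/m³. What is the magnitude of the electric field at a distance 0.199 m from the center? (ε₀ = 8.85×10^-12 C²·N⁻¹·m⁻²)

1.04×10^5 N/C

By spherical symmetry E is radial; choose a Gaussian sphere of radius r = 0.199 m (r < R).
Integrate the density: Q_enc = 4π ∫₀^r ρ₀(r'/R)^3 r'² dr' = 4πρ₀ r^6/(6·R³) = -4.601×10^-7 C.
Gauss's law: E·4πr² = Q_enc/ε₀.
E = |Q_enc|/(4πε₀r²) = (4.601×10^-7)/(4π·8.85×10^-12·(0.199)²) = 1.04e5 N/C.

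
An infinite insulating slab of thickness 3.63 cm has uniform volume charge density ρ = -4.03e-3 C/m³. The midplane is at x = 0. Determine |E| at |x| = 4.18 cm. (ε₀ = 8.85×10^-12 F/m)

The point |x| = 4.18 cm lies outside the slab (half-thickness 0.01815 m). A symmetric pillbox spanning the full slab encloses Q_enc = ρ·d·A.
Flux = 2EA ⇒ E = |ρ|d/(2ε₀), independent of distance outside.
E = (4.03e-3)(0.0363)/(2·8.85×10^-12) = 8.26×10^6 N/C.

|E| ≈ 8.26×10^6 N/C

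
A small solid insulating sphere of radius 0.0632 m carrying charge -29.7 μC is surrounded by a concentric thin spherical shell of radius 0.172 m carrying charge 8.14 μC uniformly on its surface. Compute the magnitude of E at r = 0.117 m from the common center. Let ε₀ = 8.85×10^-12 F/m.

1.95e7 N/C

Take a concentric spherical Gaussian surface of radius r = 0.117 m (between the bodies, 0.0632 m < r < 0.172 m).
Only the inner charge is enclosed; the outer shell contributes nothing inside itself. Q_enc = -29.7 μC = -2.97×10^-5 C.
By Gauss's law, ∮E·dA = E·4πr² = Q_enc/ε₀.
E = |Q_enc|/(4πε₀r²) = (2.97e-5)/(4π·8.85×10^-12·(0.117)²) = 1.95×10^7 N/C.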